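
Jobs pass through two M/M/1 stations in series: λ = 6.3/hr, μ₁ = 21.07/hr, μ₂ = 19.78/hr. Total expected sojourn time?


Each node sees arrival rate λ = 6.3/hr (tandem ⇒ throughput preserved).
W₁ = 1/(μ₁−λ) = 1/(21.07−6.3) = 0.06770 hr
W₂ = 1/(μ₂−λ) = 1/(19.78−6.3) = 0.07418 hr
W_total = W₁ + W₂ = 0.06770 + 0.07418 = 0.14189 hr

Final: 0.14189 hr


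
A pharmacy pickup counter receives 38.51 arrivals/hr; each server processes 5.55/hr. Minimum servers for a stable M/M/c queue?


Stability requires cμ > λ ⇔ c > λ/μ.
λ/μ = 38.51/5.55 = 6.9387
Minimum integer c = ⌊6.9387⌋ + 1 = 7
Check: 7·5.55 = 38.85 > 38.51, while 6·5.55 = 33.30 ≤ 38.51

Final: 7 servers


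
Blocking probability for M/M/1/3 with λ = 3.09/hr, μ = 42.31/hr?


ρ = λ/μ = 3.09/42.31 = 0.07303
P_K = (1−ρ)ρ^K/(1−ρ^(K+1)) = (0.9270·0.0003895)/(1 − 0.00002845)
= 0.0003611/0.999972 = 0.0003611

Final: 0.0003611


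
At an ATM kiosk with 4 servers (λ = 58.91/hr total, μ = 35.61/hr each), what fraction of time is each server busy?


ρ = λ/(cμ) = 58.91/(4·35.61) = 58.91/142.44 = 0.4136

Final: 0.4136


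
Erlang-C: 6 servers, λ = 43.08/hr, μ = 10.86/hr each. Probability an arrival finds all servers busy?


a = λ/μ = 3.9669; ρ = a/6 = 0.6611
P₀ = 0.017327 (from M/M/c formula)
C(c,a) = [a^c/(c!(1−ρ))]·P₀ = [3896.50481/(720·0.3389)]·0.017327
= 15.97073·0.017327 = 0.276731

Final: 0.276731


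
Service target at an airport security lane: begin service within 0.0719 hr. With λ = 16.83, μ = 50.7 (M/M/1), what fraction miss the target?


ρ = 16.83/50.7 = 0.3320
P(Wq > t) = ρ·e^{−(μ−λ)t} = 0.3320·e^{−2.4353}
= 0.3320·0.087576 = 0.029071

Final: 0.029071


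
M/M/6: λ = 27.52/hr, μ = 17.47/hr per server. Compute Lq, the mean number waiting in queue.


a = λ/μ = 1.5753; ρ = a/6 = 0.2625
P₀ = 0.206881
Lq = P₀·a^c·ρ / (c!·(1−ρ)²) = 0.206881·15.28034·0.2625/(720·0.54384)
= 0.002120

Final: 0.002120


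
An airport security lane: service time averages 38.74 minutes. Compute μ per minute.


μ = 1/(service time) in consistent units.
1 minute = 1 min, so μ = 1/38.74 = 0.02581 per minute

Final: 0.02581 /min


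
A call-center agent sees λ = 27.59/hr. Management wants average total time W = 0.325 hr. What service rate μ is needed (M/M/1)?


W = 1/(μ−λ) ⇒ μ − λ = 1/W = 1/0.325 = 3.0769
μ = λ + 1/W = 27.59 + 3.0769 = 30.6669 per hr

Final: 30.6669 /hr


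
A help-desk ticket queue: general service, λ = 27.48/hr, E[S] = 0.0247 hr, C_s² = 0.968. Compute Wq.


ρ = λ·E[S] = 27.48·0.0247 = 0.6788
E[S²] = E[S]²(1+C_s²) = 0.0247²·(1+0.968) = 0.001201
Wq = λ·E[S²]/(2(1−ρ)) = 27.48·0.001201/(2·0.3212) = 0.05135 hr

Final: 0.05135 hr


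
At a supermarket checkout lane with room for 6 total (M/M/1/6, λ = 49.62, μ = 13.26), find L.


ρ = 49.62/13.26 = 3.7421
L = ρ[1 − (K+1)ρ^K + Kρ^(K+1)] / [(1−ρ)(1−ρ^(K+1))]
Numerator: 3.7421·(1 − 7·2745.866478 + 6·10275.256007) = 158782.019288
Denominator: (-2.7421)·(-10274.256007) = 28172.846787
L = 158782.019288/28172.846787 = 5.6360

Final: 5.6360


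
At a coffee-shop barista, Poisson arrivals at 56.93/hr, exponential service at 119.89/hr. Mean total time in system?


W = 1/(μ−λ) = 1/(119.89 − 56.93) = 1/62.96 = 0.01588 hr

Final: 0.01588 hr


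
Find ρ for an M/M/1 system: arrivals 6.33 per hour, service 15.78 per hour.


ρ = λ/μ = 6.33/15.78 = 0.4011

Final: 0.4011


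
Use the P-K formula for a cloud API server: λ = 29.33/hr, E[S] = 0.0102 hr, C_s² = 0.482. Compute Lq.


ρ = λ·E[S] = 29.33·0.0102 = 0.2992
Lq = ρ²(1+C_s²)/(2(1−ρ)) = 0.08950·(1+0.482)/(2·0.7008)
= 0.08950·1.4820/1.4017 = 0.09463

Final: 0.09463


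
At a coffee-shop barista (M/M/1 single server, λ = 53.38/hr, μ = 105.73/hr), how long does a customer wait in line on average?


ρ = 53.38/105.73 = 0.5049
Wq = ρ/(μ−λ) = 0.5049/(105.73 − 53.38) = 0.5049/52.35 = 0.009644 hr

Final: 0.009644 hr


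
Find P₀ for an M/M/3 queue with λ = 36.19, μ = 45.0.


a = λ/μ = 36.19/45.0 = 0.8042; ρ = a/c = 0.2681
Σ_{k=0}^{2} a^k/k! (terms k=0..2) = 1.00000 + 0.80422 + 0.32339 = 2.12761
Tail: a^3/(3!(1−ρ)) = 0.52015/(6·0.7319) = 0.11844
P₀ = 1/(2.12761 + 0.11844) = 1/2.24605 = 0.445226

Final: 0.445226


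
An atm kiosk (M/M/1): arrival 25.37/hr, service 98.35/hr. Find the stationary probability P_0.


ρ = 25.37/98.35 = 0.2580
P_n = (1−ρ)·ρ^n = (1 − 0.2580)·0.2580^0 = 0.7420·1.000000 = 0.742044

Final: 0.742044


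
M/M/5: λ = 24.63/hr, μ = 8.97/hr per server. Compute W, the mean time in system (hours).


a = 2.7458; ρ = 0.5492; P₀ = 0.061654
Lq = P₀·a^c·ρ/(c!(1−ρ)²) = 0.21667
Wq = Lq/λ = 0.21667/24.63 = 0.008797 hr
W = Wq + 1/μ = 0.008797 + 0.11148 = 0.12028 hr

Final: 0.12028 hr


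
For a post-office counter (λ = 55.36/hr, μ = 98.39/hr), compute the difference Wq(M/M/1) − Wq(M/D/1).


ρ = 55.36/98.39 = 0.5627
Wq(M/M/1) = ρ/(μ−λ) = 0.5627/43.03 = 0.01308 hr
Wq(M/D/1) = ρ/(2(μ−λ)) = 0.006538 hr
Savings = 0.01308 − 0.006538 = 0.006538 hr

Final: 0.006538 hr


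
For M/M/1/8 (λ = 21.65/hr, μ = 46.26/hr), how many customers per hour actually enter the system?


ρ = 0.4680; P_K = (1−ρ)ρ^8/(1−ρ^9) = 0.001226
λ_eff = λ(1 − P_K) = 21.65·(1 − 0.001226) = 21.65·0.998774 = 21.6235 /hr

Final: 21.6235 /hr


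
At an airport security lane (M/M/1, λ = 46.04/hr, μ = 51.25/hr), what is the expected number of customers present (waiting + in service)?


ρ = λ/μ = 46.04/51.25 = 0.8983
L = ρ/(1−ρ) = 0.8983/(1 − 0.8983) = 0.8983/0.1017 = 8.8369

Final: 8.8369


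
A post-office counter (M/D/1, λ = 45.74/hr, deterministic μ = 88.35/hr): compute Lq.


ρ = 45.74/88.35 = 0.5177
M/D/1: Lq = ρ²/(2(1−ρ)) = 0.2680/(2·0.4823) = 0.27787

Final: 0.27787


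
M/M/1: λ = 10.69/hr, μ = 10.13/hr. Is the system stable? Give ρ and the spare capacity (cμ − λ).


Total capacity cμ = 1·10.13 = 10.13/hr
ρ = λ/(cμ) = 10.69/10.13 = 1.0553
Stable ⇔ ρ < 1: NO
Spare capacity = cμ − λ = 10.13 − 10.69 = -0.56/hr

Final: ρ = 1.0553; unstable; margin = -0.56/hr


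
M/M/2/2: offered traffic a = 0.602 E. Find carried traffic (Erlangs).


B(2,0.602) = 0.101616 (Erlang-B)
Carried load = a(1 − B) = 0.602·(1 − 0.101616) = 0.602·0.898384 = 0.5408 E

Final: 0.5408 Erlangs


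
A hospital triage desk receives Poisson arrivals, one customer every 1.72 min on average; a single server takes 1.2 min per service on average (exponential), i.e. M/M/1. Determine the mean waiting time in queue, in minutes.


λ = 60/1.72 = 34.8837 /hr
μ = 60/1.2 = 50.0000 /hr
ρ = λ/μ = 34.8837/50.0000 = 0.6977
Wq = ρ/(μ−λ) = 0.6977/(50.0000−34.8837) = 0.04615 hr
In minutes: 0.04615·60 = 2.769 min

Final: 2.769 min


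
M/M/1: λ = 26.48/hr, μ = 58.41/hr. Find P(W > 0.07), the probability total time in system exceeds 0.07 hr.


W ~ Exponential(μ−λ) for M/M/1.
μ − λ = 58.41 − 26.48 = 31.9300
P(W > t) = e^{−(μ−λ)t} = e^{−2.2351} = 0.106981

Final: 0.106981


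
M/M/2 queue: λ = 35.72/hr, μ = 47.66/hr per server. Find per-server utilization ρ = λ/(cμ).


ρ = λ/(cμ) = 35.72/(2·47.66) = 35.72/95.32 = 0.3747

Final: 0.3747


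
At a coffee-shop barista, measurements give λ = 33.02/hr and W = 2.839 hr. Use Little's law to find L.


L = λW = 33.02·2.839 = 93.7438

Final: 93.7438


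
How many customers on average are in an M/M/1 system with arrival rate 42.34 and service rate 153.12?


ρ = λ/μ = 42.34/153.12 = 0.2765
L = ρ/(1−ρ) = 0.2765/(1 − 0.2765) = 0.2765/0.7235 = 0.3822

Final: 0.3822


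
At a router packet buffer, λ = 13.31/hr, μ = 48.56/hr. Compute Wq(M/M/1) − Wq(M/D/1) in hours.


ρ = 13.31/48.56 = 0.2741
Wq(M/M/1) = ρ/(μ−λ) = 0.2741/35.25 = 0.007776 hr
Wq(M/D/1) = ρ/(2(μ−λ)) = 0.003888 hr
Savings = 0.007776 − 0.003888 = 0.003888 hr

Final: 0.003888 hr


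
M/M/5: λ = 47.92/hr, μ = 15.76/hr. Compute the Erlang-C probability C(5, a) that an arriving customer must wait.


a = λ/μ = 3.0406; ρ = a/5 = 0.6081
P₀ = 0.044570 (from M/M/c formula)
C(c,a) = [a^c/(c!(1−ρ))]·P₀ = [259.89803/(120·0.3919)]·0.044570
= 5.52676·0.044570 = 0.246326

Final: 0.246326


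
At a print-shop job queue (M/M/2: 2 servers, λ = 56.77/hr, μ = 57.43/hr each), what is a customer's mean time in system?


a = 0.9885; ρ = 0.4943; P₀ = 0.338461
Lq = P₀·a^c·ρ/(c!(1−ρ)²) = 0.31954
Wq = Lq/λ = 0.31954/56.77 = 0.005629 hr
W = Wq + 1/μ = 0.005629 + 0.01741 = 0.02304 hr

Final: 0.02304 hr


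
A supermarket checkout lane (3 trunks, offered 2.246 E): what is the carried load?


B(3,2.246) = 0.246628 (Erlang-B)
Carried load = a(1 − B) = 2.246·(1 − 0.246628) = 2.246·0.753372 = 1.6921 E

Final: 1.6921 Erlangs


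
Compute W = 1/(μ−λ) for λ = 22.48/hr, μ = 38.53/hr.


W = 1/(μ−λ) = 1/(38.53 − 22.48) = 1/16.05 = 0.06231 hr

Final: 0.06231 hr


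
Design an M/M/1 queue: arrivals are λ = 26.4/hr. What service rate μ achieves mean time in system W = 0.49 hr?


W = 1/(μ−λ) ⇒ μ − λ = 1/W = 1/0.49 = 2.0408
μ = λ + 1/W = 26.4 + 2.0408 = 28.4408 per hr

Final: 28.4408 /hr


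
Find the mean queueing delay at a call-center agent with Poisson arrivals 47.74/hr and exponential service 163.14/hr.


ρ = 47.74/163.14 = 0.2926
Wq = ρ/(μ−λ) = 0.2926/(163.14 − 47.74) = 0.2926/115.40 = 0.002536 hr

Final: 0.002536 hr


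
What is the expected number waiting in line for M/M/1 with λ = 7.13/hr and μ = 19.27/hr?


ρ = 7.13/19.27 = 0.3700
Lq = ρ²/(1−ρ) = 0.1369/0.6300 = 0.2173

Final: 0.2173


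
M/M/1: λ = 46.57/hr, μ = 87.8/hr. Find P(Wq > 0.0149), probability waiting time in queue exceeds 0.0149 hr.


ρ = 46.57/87.8 = 0.5304
P(Wq > t) = ρ·e^{−(μ−λ)t} = 0.5304·e^{−0.6143}
= 0.5304·0.541005 = 0.286954

Final: 0.286954


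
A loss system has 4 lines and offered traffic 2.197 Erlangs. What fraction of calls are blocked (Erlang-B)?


B(c,a) = (a^c/c!) / Σ_{k=0}^{c} a^k/k!
a^4/4! = 0.970754
Σ terms (k=0..4): 1.00000 + 2.19700 + 2.41340 + 1.76742 + 0.97075 = 8.348575
B = 0.970754/8.348575 = 0.116278

Final: 0.116278


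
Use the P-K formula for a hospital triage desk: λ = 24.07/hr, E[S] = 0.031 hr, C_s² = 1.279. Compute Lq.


ρ = λ·E[S] = 24.07·0.031 = 0.7462
Lq = ρ²(1+C_s²)/(2(1−ρ)) = 0.5568·(1+1.279)/(2·0.2538)
= 0.5568·2.2790/0.5077 = 2.49946

Final: 2.49946


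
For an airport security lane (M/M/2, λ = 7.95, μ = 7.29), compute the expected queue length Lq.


a = λ/μ = 1.0905; ρ = a/2 = 0.5453
P₀ = 0.294274
Lq = P₀·a^c·ρ / (c!·(1−ρ)²) = 0.294274·1.18927·0.5453/(2·0.20678)
= 0.46142

Final: 0.46142


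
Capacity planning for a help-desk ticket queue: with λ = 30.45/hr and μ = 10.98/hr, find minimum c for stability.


Stability requires cμ > λ ⇔ c > λ/μ.
λ/μ = 30.45/10.98 = 2.7732
Minimum integer c = ⌊2.7732⌋ + 1 = 3
Check: 3·10.98 = 32.94 > 30.45, while 2·10.98 = 21.96 ≤ 30.45

Final: 3 servers


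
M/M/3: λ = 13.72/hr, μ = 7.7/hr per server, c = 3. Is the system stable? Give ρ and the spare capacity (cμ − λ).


Total capacity cμ = 3·7.7 = 23.10/hr
ρ = λ/(cμ) = 13.72/23.10 = 0.5939
Stable ⇔ ρ < 1: YES
Spare capacity = cμ − λ = 23.10 − 13.72 = 9.38/hr

Final: ρ = 0.5939; stable; margin = 9.38/hr


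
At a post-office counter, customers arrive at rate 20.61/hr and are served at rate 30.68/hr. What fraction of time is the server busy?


ρ = λ/μ = 20.61/30.68 = 0.6718

Final: 0.6718


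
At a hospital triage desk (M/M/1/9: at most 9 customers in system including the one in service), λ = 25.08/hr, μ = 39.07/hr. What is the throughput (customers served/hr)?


ρ = 0.6419; P_K = (1−ρ)ρ^9/(1−ρ^10) = 0.006707
λ_eff = λ(1 − P_K) = 25.08·(1 − 0.006707) = 25.08·0.993293 = 24.9118 /hr

Final: 24.9118 /hr


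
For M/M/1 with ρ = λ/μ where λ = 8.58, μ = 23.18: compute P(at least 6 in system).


ρ = 8.58/23.18 = 0.3701
P(N ≥ n) = ρ^n = 0.3701^6 = 0.002572

Final: 0.002572


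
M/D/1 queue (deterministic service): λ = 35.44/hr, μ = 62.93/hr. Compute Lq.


ρ = 35.44/62.93 = 0.5632
M/D/1: Lq = ρ²/(2(1−ρ)) = 0.3172/(2·0.4368) = 0.36302

Final: 0.36302


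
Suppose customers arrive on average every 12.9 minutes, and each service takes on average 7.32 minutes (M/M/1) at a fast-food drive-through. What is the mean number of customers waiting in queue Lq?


λ = 60/12.9 = 4.6512 /hr
μ = 60/7.32 = 8.1967 /hr
ρ = λ/μ = 4.6512/8.1967 = 0.5674
Lq = ρ²/(1−ρ) = 0.3220/0.4326 = 0.7444

Final: 0.7444


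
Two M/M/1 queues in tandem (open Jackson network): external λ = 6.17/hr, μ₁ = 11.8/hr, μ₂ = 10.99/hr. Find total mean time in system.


Each node sees arrival rate λ = 6.17/hr (tandem ⇒ throughput preserved).
W₁ = 1/(μ₁−λ) = 1/(11.8−6.17) = 0.17762 hr
W₂ = 1/(μ₂−λ) = 1/(10.99−6.17) = 0.20747 hr
W_total = W₁ + W₂ = 0.17762 + 0.20747 = 0.38509 hr

Final: 0.38509 hr


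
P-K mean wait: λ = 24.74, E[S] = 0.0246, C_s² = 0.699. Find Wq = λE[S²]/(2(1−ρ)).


ρ = λ·E[S] = 24.74·0.0246 = 0.6086
E[S²] = E[S]²(1+C_s²) = 0.0246²·(1+0.699) = 0.001028
Wq = λ·E[S²]/(2(1−ρ)) = 24.74·0.001028/(2·0.3914) = 0.03250 hr

Final: 0.03250 hr


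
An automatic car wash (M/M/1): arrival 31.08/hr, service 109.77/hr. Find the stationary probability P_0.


ρ = 31.08/109.77 = 0.2831
P_n = (1−ρ)·ρ^n = (1 − 0.2831)·0.2831^0 = 0.7169·1.000000 = 0.716863

Final: 0.716863


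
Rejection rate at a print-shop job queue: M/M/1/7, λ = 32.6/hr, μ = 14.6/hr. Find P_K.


ρ = λ/μ = 32.6/14.6 = 2.2329
P_K = (1−ρ)ρ^K/(1−ρ^(K+1)) = (-1.2329·276.728067)/(1 − 617.899657)
= -341.171590/-616.899657 = 0.553042

Final: 0.553042


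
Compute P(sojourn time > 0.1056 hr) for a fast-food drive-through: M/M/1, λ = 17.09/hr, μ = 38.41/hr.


W ~ Exponential(μ−λ) for M/M/1.
μ − λ = 38.41 − 17.09 = 21.3200
P(W > t) = e^{−(μ−λ)t} = e^{−2.2514} = 0.105253

Final: 0.105253


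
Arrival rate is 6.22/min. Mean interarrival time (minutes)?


Mean interarrival time = 1/λ = 1/6.22 minute = 0.16077 minute
In minutes: 0.16077 × 1 = 0.1608 min

Final: 0.1608 min


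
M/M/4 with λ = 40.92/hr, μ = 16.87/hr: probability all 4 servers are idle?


a = λ/μ = 40.92/16.87 = 2.4256; ρ = a/c = 0.6064
Σ_{k=0}^{3} a^k/k! (terms k=0..3) = 1.00000 + 2.42561 + 2.94179 + 2.37854 = 8.74593
Tail: a^4/(4!(1−ρ)) = 34.61642/(24·0.3936) = 3.66453
P₀ = 1/(8.74593 + 3.66453) = 1/12.41046 = 0.080577

Final: 0.080577


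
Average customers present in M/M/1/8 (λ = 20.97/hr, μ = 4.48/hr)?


ρ = 20.97/4.48 = 4.6808
L = ρ[1 − (K+1)ρ^K + Kρ^(K+1)] / [(1−ρ)(1−ρ^(K+1))]
Numerator: 4.6808·(1 − 9·230442.899887 + 8·1078657.948799) = 30683970.974325
Denominator: (-3.6808)·(-1078656.948799) = 3970324.349487
L = 30683970.974325/3970324.349487 = 7.7283

Final: 7.7283


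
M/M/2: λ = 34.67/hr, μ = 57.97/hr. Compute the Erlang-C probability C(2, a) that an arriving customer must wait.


a = λ/μ = 0.5981; ρ = a/2 = 0.2990
P₀ = 0.539606 (from M/M/c formula)
C(c,a) = [a^c/(c!(1−ρ))]·P₀ = [0.35769/(2·0.7010)]·0.539606
= 0.25514·0.539606 = 0.137674

Final: 0.137674


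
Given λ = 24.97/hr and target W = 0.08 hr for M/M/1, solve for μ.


W = 1/(μ−λ) ⇒ μ − λ = 1/W = 1/0.08 = 12.5000
μ = λ + 1/W = 24.97 + 12.5000 = 37.4700 per hr

Final: 37.4700 /hr


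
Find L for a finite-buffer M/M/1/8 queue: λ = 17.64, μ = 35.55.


ρ = 17.64/35.55 = 0.4962
L = ρ[1 − (K+1)ρ^K + Kρ^(K+1)] / [(1−ρ)(1−ρ^(K+1))]
Numerator: 0.4962·(1 − 9·0.003675 + 8·0.001824) = 0.487029
Denominator: (0.5038)·(0.998176) = 0.502879
L = 0.487029/0.502879 = 0.9685

Final: 0.9685


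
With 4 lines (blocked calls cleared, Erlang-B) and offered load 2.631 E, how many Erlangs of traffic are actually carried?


B(4,2.631) = 0.164675 (Erlang-B)
Carried load = a(1 − B) = 2.631·(1 − 0.164675) = 2.631·0.835325 = 2.1977 E

Final: 2.1977 Erlangs


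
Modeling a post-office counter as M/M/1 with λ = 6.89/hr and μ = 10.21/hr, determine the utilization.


ρ = λ/μ = 6.89/10.21 = 0.6748

Final: 0.6748


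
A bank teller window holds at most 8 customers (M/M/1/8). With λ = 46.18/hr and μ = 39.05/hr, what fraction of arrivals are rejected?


ρ = λ/μ = 46.18/39.05 = 1.1826
P_K = (1−ρ)ρ^K/(1−ρ^(K+1)) = (-0.1826·3.825279)/(1 − 4.523723)
= -0.698444/-3.523723 = 0.198212

Final: 0.198212


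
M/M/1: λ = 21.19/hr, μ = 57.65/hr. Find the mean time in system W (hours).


W = 1/(μ−λ) = 1/(57.65 − 21.19) = 1/36.46 = 0.02743 hr

Final: 0.02743 hr


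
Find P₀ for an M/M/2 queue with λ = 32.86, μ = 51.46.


a = λ/μ = 32.86/51.46 = 0.6386; ρ = a/c = 0.3193
Σ_{k=0}^{1} a^k/k! (terms k=0..1) = 1.00000 + 0.63855 = 1.63855
Tail: a^2/(2!(1−ρ)) = 0.40775/(2·0.6807) = 0.29950
P₀ = 1/(1.63855 + 0.29950) = 1/1.93805 = 0.515982

Final: 0.515982


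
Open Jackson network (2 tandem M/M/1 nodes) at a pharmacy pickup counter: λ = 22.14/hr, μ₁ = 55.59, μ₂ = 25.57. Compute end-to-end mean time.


Each node sees arrival rate λ = 22.14/hr (tandem ⇒ throughput preserved).
W₁ = 1/(μ₁−λ) = 1/(55.59−22.14) = 0.02990 hr
W₂ = 1/(μ₂−λ) = 1/(25.57−22.14) = 0.29155 hr
W_total = W₁ + W₂ = 0.02990 + 0.29155 = 0.32144 hr

Final: 0.32144 hr


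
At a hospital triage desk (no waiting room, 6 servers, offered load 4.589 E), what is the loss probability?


B(c,a) = (a^c/c!) / Σ_{k=0}^{c} a^k/k!
a^6/6! = 12.971071
Σ terms (k=0..6): 1.00000 + 4.58900 + 10.52946 + 16.10656 + 18.47826 + 16.95934 + 12.97107 = 80.633697
B = 12.971071/80.633697 = 0.160864

Final: 0.160864


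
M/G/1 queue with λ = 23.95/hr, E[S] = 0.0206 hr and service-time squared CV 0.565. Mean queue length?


ρ = λ·E[S] = 23.95·0.0206 = 0.4934
Lq = ρ²(1+C_s²)/(2(1−ρ)) = 0.2434·(1+0.565)/(2·0.5066)
= 0.2434·1.5650/1.0133 = 0.37596

Final: 0.37596


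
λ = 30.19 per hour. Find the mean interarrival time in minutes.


Mean interarrival time = 1/λ = 1/30.19 hour = 0.03312 hour
In minutes: 0.03312 × 60 = 1.9874 min

Final: 1.9874 min


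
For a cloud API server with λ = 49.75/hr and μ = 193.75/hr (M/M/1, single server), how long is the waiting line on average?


ρ = 49.75/193.75 = 0.2568
Lq = ρ²/(1−ρ) = 0.06593/0.7432 = 0.08871

Final: 0.08871


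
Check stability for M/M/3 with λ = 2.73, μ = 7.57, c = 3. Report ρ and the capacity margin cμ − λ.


Total capacity cμ = 3·7.57 = 22.71/hr
ρ = λ/(cμ) = 2.73/22.71 = 0.1202
Stable ⇔ ρ < 1: YES
Spare capacity = cμ − λ = 22.71 − 2.73 = 19.98/hr

Final: ρ = 0.1202; stable; margin = 19.98/hr


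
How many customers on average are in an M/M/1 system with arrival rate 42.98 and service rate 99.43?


ρ = λ/μ = 42.98/99.43 = 0.4323
L = ρ/(1−ρ) = 0.4323/(1 − 0.4323) = 0.4323/0.5677 = 0.7614

Final: 0.7614


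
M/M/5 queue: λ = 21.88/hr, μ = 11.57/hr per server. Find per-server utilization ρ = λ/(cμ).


ρ = λ/(cμ) = 21.88/(5·11.57) = 21.88/57.85 = 0.3782

Final: 0.3782


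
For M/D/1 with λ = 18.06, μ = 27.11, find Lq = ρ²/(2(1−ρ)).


ρ = 18.06/27.11 = 0.6662
M/D/1: Lq = ρ²/(2(1−ρ)) = 0.4438/(2·0.3338) = 0.66470

Final: 0.66470


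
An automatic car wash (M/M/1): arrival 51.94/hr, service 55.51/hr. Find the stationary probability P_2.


ρ = 51.94/55.51 = 0.9357
P_n = (1−ρ)·ρ^n = (1 − 0.9357)·0.9357^2 = 0.06431·0.875511 = 0.056306

Final: 0.056306


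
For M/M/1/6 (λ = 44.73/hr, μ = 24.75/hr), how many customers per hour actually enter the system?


ρ = 1.8073; P_K = (1−ρ)ρ^6/(1−ρ^7) = 0.453888
λ_eff = λ(1 − P_K) = 44.73·(1 − 0.453888) = 44.73·0.546112 = 24.4276 /hr

Final: 24.4276 /hr


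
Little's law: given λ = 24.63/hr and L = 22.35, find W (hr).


W = L/λ = 22.35/24.63 = 0.9074 hr

Final: 0.9074 hr


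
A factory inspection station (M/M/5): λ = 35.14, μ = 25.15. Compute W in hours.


a = 1.3972; ρ = 0.2794; P₀ = 0.247016
Lq = P₀·a^c·ρ/(c!(1−ρ)²) = 0.005900
Wq = Lq/λ = 0.005900/35.14 = 0.0001679 hr
W = Wq + 1/μ = 0.0001679 + 0.03976 = 0.03993 hr

Final: 0.03993 hr


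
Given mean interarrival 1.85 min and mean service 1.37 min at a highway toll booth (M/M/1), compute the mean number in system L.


λ = 60/1.85 = 32.4324 /hr
μ = 60/1.37 = 43.7956 /hr
ρ = λ/μ = 32.4324/43.7956 = 0.7405
L = ρ/(1−ρ) = 0.7405/0.2595 = 2.8542

Final: 2.8542


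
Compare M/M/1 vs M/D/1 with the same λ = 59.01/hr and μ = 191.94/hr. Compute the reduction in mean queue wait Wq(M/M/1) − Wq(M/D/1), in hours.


ρ = 59.01/191.94 = 0.3074
Wq(M/M/1) = ρ/(μ−λ) = 0.3074/132.93 = 0.002313 hr
Wq(M/D/1) = ρ/(2(μ−λ)) = 0.001156 hr
Savings = 0.002313 − 0.001156 = 0.001156 hr

Final: 0.001156 hr


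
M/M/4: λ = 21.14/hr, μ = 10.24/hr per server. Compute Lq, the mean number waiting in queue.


a = λ/μ = 2.0645; ρ = a/4 = 0.5161
P₀ = 0.121566
Lq = P₀·a^c·ρ / (c!·(1−ρ)²) = 0.121566·18.16436·0.5161/(24·0.23415)
= 0.20281

Final: 0.20281


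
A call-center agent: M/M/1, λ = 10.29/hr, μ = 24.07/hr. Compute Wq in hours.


ρ = 10.29/24.07 = 0.4275
Wq = ρ/(μ−λ) = 0.4275/(24.07 − 10.29) = 0.4275/13.78 = 0.03102 hr

Final: 0.03102 hr


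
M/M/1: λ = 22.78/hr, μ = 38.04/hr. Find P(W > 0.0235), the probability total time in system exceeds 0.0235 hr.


W ~ Exponential(μ−λ) for M/M/1.
μ − λ = 38.04 − 22.78 = 15.2600
P(W > t) = e^{−(μ−λ)t} = e^{−0.3586} = 0.698647

Final: 0.698647


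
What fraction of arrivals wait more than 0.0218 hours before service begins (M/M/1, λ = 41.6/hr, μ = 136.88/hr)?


ρ = 41.6/136.88 = 0.3039
P(Wq > t) = ρ·e^{−(μ−λ)t} = 0.3039·e^{−2.0771}
= 0.3039·0.125293 = 0.038078

Final: 0.038078


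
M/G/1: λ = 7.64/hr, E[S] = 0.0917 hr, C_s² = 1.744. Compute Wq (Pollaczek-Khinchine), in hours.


ρ = λ·E[S] = 7.64·0.0917 = 0.7006
E[S²] = E[S]²(1+C_s²) = 0.0917²·(1+1.744) = 0.023074
Wq = λ·E[S²]/(2(1−ρ)) = 7.64·0.023074/(2·0.2994) = 0.29439 hr

Final: 0.29439 hr


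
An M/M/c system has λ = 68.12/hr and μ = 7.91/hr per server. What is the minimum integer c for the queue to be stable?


Stability requires cμ > λ ⇔ c > λ/μ.
λ/μ = 68.12/7.91 = 8.6119
Minimum integer c = ⌊8.6119⌋ + 1 = 9
Check: 9·7.91 = 71.19 > 68.12, while 8·7.91 = 63.28 ≤ 68.12

Final: 9 servers


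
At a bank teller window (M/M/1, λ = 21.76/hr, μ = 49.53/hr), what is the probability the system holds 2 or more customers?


ρ = 21.76/49.53 = 0.4393
P(N ≥ n) = ρ^n = 0.4393^2 = 0.193011

Final: 0.193011


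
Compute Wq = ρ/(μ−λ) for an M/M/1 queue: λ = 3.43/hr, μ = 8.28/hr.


ρ = 3.43/8.28 = 0.4143
Wq = ρ/(μ−λ) = 0.4143/(8.28 − 3.43) = 0.4143/4.85 = 0.08541 hr

Final: 0.08541 hr


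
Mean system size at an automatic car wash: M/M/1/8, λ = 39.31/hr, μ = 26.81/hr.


ρ = 39.31/26.81 = 1.4662
L = ρ[1 − (K+1)ρ^K + Kρ^(K+1)] / [(1−ρ)(1−ρ^(K+1))]
Numerator: 1.4662·(1 − 9·21.362390 + 8·31.322475) = 86.975081
Denominator: (-0.4662)·(-30.322475) = 14.137670
L = 86.975081/14.137670 = 6.1520

Final: 6.1520


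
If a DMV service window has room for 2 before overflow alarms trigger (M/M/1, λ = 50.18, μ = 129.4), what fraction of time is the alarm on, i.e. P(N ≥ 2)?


ρ = 50.18/129.4 = 0.3878
P(N ≥ n) = ρ^n = 0.3878^2 = 0.150381

Final: 0.150381


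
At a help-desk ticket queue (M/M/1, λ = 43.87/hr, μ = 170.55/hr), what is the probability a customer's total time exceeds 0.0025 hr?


W ~ Exponential(μ−λ) for M/M/1.
μ − λ = 170.55 − 43.87 = 126.6800
P(W > t) = e^{−(μ−λ)t} = e^{−0.3167} = 0.728549

Final: 0.728549


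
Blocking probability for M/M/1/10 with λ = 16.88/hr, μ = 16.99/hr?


ρ = λ/μ = 16.88/16.99 = 0.9935
P_K = (1−ρ)ρ^K/(1−ρ^(K+1)) = (0.006474·0.937110)/(1 − 0.931043)
= 0.006067/0.068957 = 0.087985

Final: 0.087985


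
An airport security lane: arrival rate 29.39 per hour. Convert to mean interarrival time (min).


Mean interarrival time = 1/λ = 1/29.39 hour = 0.03403 hour
In minutes: 0.03403 × 60 = 2.0415 min

Final: 2.0415 min


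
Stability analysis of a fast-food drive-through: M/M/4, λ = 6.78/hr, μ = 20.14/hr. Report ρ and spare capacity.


Total capacity cμ = 4·20.14 = 80.56/hr
ρ = λ/(cμ) = 6.78/80.56 = 0.08416
Stable ⇔ ρ < 1: YES
Spare capacity = cμ − λ = 80.56 − 6.78 = 73.78/hr

Final: ρ = 0.08416; stable; margin = 73.78/hr


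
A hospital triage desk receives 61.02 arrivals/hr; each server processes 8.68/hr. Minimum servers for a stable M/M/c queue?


Stability requires cμ > λ ⇔ c > λ/μ.
λ/μ = 61.02/8.68 = 7.0300
Minimum integer c = ⌊7.0300⌋ + 1 = 8
Check: 8·8.68 = 69.44 > 61.02, while 7·8.68 = 60.76 ≤ 61.02

Final: 8 servers


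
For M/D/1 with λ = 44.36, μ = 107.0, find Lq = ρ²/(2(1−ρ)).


ρ = 44.36/107.0 = 0.4146
M/D/1: Lq = ρ²/(2(1−ρ)) = 0.1719/(2·0.5854) = 0.14680

Final: 0.14680


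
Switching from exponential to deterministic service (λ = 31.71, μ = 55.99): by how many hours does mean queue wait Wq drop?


ρ = 31.71/55.99 = 0.5664
Wq(M/M/1) = ρ/(μ−λ) = 0.5664/24.28 = 0.02333 hr
Wq(M/D/1) = ρ/(2(μ−λ)) = 0.01166 hr
Savings = 0.02333 − 0.01166 = 0.01166 hr

Final: 0.01166 hr


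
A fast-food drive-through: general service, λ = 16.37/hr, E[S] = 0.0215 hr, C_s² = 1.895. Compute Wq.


ρ = λ·E[S] = 16.37·0.0215 = 0.3520
E[S²] = E[S]²(1+C_s²) = 0.0215²·(1+1.895) = 0.001338
Wq = λ·E[S²]/(2(1−ρ)) = 16.37·0.001338/(2·0.6480) = 0.01690 hr

Final: 0.01690 hr


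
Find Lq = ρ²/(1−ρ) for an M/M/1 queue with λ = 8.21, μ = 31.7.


ρ = 8.21/31.7 = 0.2590
Lq = ρ²/(1−ρ) = 0.06708/0.7410 = 0.09052

Final: 0.09052


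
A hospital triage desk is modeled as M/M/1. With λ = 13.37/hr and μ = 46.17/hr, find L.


ρ = λ/μ = 13.37/46.17 = 0.2896
L = ρ/(1−ρ) = 0.2896/(1 − 0.2896) = 0.2896/0.7104 = 0.4076

Final: 0.4076


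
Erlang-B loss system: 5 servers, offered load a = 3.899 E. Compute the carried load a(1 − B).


B(5,3.899) = 0.190018 (Erlang-B)
Carried load = a(1 − B) = 3.899·(1 − 0.190018) = 3.899·0.809982 = 3.1581 E

Final: 3.1581 Erlangs


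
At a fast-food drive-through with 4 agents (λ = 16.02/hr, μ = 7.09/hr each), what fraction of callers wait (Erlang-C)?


a = λ/μ = 2.2595; ρ = a/4 = 0.5649
P₀ = 0.097743 (from M/M/c formula)
C(c,a) = [a^c/(c!(1−ρ))]·P₀ = [26.06544/(24·0.4351)]·0.097743
= 2.49600·0.097743 = 0.243968

Final: 0.243968


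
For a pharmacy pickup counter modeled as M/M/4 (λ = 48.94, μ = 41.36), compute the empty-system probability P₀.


a = λ/μ = 48.94/41.36 = 1.1833; ρ = a/c = 0.2958
Σ_{k=0}^{3} a^k/k! (terms k=0..3) = 1.00000 + 1.18327 + 0.70006 + 0.27612 = 3.15945
Tail: a^4/(4!(1−ρ)) = 1.96035/(24·0.7042) = 0.11599
P₀ = 1/(3.15945 + 0.11599) = 1/3.27545 = 0.305302

Final: 0.305302


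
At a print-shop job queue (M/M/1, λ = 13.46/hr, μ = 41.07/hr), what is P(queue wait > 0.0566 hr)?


ρ = 13.46/41.07 = 0.3277
P(Wq > t) = ρ·e^{−(μ−λ)t} = 0.3277·e^{−1.5627}
= 0.3277·0.209564 = 0.068681

Final: 0.068681


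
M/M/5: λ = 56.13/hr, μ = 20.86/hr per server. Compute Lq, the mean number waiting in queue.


a = λ/μ = 2.6908; ρ = a/5 = 0.5382
P₀ = 0.065413
Lq = P₀·a^c·ρ / (c!·(1−ρ)²) = 0.065413·141.05994·0.5382/(120·0.21330)
= 0.19400

Final: 0.19400


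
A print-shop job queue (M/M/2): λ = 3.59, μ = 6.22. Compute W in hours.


a = 0.5772; ρ = 0.2886; P₀ = 0.552090
Lq = P₀·a^c·ρ/(c!(1−ρ)²) = 0.05243
Wq = Lq/λ = 0.05243/3.59 = 0.01461 hr
W = Wq + 1/μ = 0.01461 + 0.16077 = 0.17538 hr

Final: 0.17538 hr


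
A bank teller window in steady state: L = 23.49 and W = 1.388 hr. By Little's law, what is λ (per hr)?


λ = L/W = 23.49/1.388 = 16.9236 /hr

Final: 16.9236 /hr


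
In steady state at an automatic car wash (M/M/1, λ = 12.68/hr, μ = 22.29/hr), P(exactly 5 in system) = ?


ρ = 12.68/22.29 = 0.5689
P_n = (1−ρ)·ρ^n = (1 − 0.5689)·0.5689^5 = 0.4311·0.059573 = 0.025684

Final: 0.025684


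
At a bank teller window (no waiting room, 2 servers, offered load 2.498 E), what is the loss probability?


B(c,a) = (a^c/c!) / Σ_{k=0}^{c} a^k/k!
a^2/2! = 3.120002
Σ terms (k=0..2): 1.00000 + 2.49800 + 3.12000 = 6.618002
B = 3.120002/6.618002 = 0.471442

Final: 0.471442


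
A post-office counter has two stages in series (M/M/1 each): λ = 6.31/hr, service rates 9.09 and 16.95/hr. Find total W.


Each node sees arrival rate λ = 6.31/hr (tandem ⇒ throughput preserved).
W₁ = 1/(μ₁−λ) = 1/(9.09−6.31) = 0.35971 hr
W₂ = 1/(μ₂−λ) = 1/(16.95−6.31) = 0.09398 hr
W_total = W₁ + W₂ = 0.35971 + 0.09398 = 0.45370 hr

Final: 0.45370 hr


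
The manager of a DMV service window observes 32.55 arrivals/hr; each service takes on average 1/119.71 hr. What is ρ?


ρ = λ/μ = 32.55/119.71 = 0.2719

Final: 0.2719


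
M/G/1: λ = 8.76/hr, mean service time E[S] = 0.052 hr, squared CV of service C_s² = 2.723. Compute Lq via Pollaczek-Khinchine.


ρ = λ·E[S] = 8.76·0.052 = 0.4555
Lq = ρ²(1+C_s²)/(2(1−ρ)) = 0.2075·(1+2.723)/(2·0.5445)
= 0.2075·3.7230/1.0890 = 0.70941

Final: 0.70941


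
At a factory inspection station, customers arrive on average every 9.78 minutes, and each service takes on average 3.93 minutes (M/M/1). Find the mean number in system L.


λ = 60/9.78 = 6.1350 /hr
μ = 60/3.93 = 15.2672 /hr
ρ = λ/μ = 6.1350/15.2672 = 0.4018
L = ρ/(1−ρ) = 0.4018/0.5982 = 0.6718

Final: 0.6718


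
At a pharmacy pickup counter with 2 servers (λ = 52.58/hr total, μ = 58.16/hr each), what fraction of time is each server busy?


ρ = λ/(cμ) = 52.58/(2·58.16) = 52.58/116.32 = 0.4520

Final: 0.4520


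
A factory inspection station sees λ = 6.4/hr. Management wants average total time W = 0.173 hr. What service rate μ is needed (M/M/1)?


W = 1/(μ−λ) ⇒ μ − λ = 1/W = 1/0.173 = 5.7803
μ = λ + 1/W = 6.4 + 5.7803 = 12.1803 per hr

Final: 12.1803 /hr


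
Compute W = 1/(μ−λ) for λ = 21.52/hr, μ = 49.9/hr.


W = 1/(μ−λ) = 1/(49.9 − 21.52) = 1/28.38 = 0.03524 hr

Final: 0.03524 hr


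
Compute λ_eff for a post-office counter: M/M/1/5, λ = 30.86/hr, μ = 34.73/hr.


ρ = 0.8886; P_K = (1−ρ)ρ^5/(1−ρ^6) = 0.121555
λ_eff = λ(1 − P_K) = 30.86·(1 − 0.121555) = 30.86·0.878445 = 27.1088 /hr

Final: 27.1088 /hr


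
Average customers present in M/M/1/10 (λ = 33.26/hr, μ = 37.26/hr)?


ρ = 33.26/37.26 = 0.8926
L = ρ[1 − (K+1)ρ^K + Kρ^(K+1)] / [(1−ρ)(1−ρ^(K+1))]
Numerator: 0.8926·(1 − 11·0.321214 + 10·0.286730) = 0.298101
Denominator: (0.1074)·(0.713270) = 0.076572
L = 0.298101/0.076572 = 3.8931

Final: 3.8931


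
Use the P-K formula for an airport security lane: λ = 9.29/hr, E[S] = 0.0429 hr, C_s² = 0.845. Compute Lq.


ρ = λ·E[S] = 9.29·0.0429 = 0.3985
Lq = ρ²(1+C_s²)/(2(1−ρ)) = 0.1588·(1+0.845)/(2·0.6015)
= 0.1588·1.8450/1.2029 = 0.24362

Final: 0.24362


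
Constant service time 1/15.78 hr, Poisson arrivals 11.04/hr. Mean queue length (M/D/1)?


ρ = 11.04/15.78 = 0.6996
M/D/1: Lq = ρ²/(2(1−ρ)) = 0.4895/(2·0.3004) = 0.81475

Final: 0.81475


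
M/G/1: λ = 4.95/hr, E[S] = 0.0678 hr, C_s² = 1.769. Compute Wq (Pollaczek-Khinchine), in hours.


ρ = λ·E[S] = 4.95·0.0678 = 0.3356
E[S²] = E[S]²(1+C_s²) = 0.0678²·(1+1.769) = 0.012729
Wq = λ·E[S²]/(2(1−ρ)) = 4.95·0.012729/(2·0.6644) = 0.04742 hr

Final: 0.04742 hr


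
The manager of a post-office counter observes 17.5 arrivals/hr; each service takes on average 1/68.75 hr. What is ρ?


ρ = λ/μ = 17.5/68.75 = 0.2545

Final: 0.2545


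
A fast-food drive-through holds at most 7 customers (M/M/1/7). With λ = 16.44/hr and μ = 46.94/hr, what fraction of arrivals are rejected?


ρ = λ/μ = 16.44/46.94 = 0.3502
P_K = (1−ρ)ρ^K/(1−ρ^(K+1)) = (0.6498·0.0006464)/(1 − 0.0002264)
= 0.0004200/0.999774 = 0.0004201

Final: 0.0004201


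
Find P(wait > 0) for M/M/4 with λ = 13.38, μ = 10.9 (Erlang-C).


a = λ/μ = 1.2275; ρ = a/4 = 0.3069
P₀ = 0.291912 (from M/M/c formula)
C(c,a) = [a^c/(c!(1−ρ))]·P₀ = [2.27048/(24·0.6931)]·0.291912
= 0.13649·0.291912 = 0.039843

Final: 0.039843


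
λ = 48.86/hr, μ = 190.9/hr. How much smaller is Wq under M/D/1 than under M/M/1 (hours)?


ρ = 48.86/190.9 = 0.2559
Wq(M/M/1) = ρ/(μ−λ) = 0.2559/142.04 = 0.001802 hr
Wq(M/D/1) = ρ/(2(μ−λ)) = 0.0009010 hr
Savings = 0.001802 − 0.0009010 = 0.0009010 hr

Final: 0.0009010 hr


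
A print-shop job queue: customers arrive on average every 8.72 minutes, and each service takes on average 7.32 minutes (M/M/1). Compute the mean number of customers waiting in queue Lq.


λ = 60/8.72 = 6.8807 /hr
μ = 60/7.32 = 8.1967 /hr
ρ = λ/μ = 6.8807/8.1967 = 0.8394
Lq = ρ²/(1−ρ) = 0.7047/0.1606 = 4.3891

Final: 4.3891


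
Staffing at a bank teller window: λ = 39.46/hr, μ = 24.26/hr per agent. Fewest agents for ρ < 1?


Stability requires cμ > λ ⇔ c > λ/μ.
λ/μ = 39.46/24.26 = 1.6265
Minimum integer c = ⌊1.6265⌋ + 1 = 2
Check: 2·24.26 = 48.52 > 39.46, while 1·24.26 = 24.26 ≤ 39.46

Final: 2 servers


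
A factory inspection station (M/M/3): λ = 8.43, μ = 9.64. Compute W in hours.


a = 0.8745; ρ = 0.2915; P₀ = 0.414224
Lq = P₀·a^c·ρ/(c!(1−ρ)²) = 0.02681
Wq = Lq/λ = 0.02681/8.43 = 0.003180 hr
W = Wq + 1/μ = 0.003180 + 0.10373 = 0.10691 hr

Final: 0.10691 hr


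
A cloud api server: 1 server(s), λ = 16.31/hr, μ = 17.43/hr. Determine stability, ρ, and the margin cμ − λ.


Total capacity cμ = 1·17.43 = 17.43/hr
ρ = λ/(cμ) = 16.31/17.43 = 0.9357
Stable ⇔ ρ < 1: YES
Spare capacity = cμ − λ = 17.43 − 16.31 = 1.12/hr

Final: ρ = 0.9357; stable; margin = 1.12/hr


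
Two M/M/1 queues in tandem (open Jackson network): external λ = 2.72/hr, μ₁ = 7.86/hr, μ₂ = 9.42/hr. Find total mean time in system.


Each node sees arrival rate λ = 2.72/hr (tandem ⇒ throughput preserved).
W₁ = 1/(μ₁−λ) = 1/(7.86−2.72) = 0.19455 hr
W₂ = 1/(μ₂−λ) = 1/(9.42−2.72) = 0.14925 hr
W_total = W₁ + W₂ = 0.19455 + 0.14925 = 0.34381 hr

Final: 0.34381 hr


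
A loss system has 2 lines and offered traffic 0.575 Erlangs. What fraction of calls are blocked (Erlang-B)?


B(c,a) = (a^c/c!) / Σ_{k=0}^{c} a^k/k!
a^2/2! = 0.165312
Σ terms (k=0..2): 1.00000 + 0.57500 + 0.16531 = 1.740312
B = 0.165312/1.740312 = 0.094990

Final: 0.094990


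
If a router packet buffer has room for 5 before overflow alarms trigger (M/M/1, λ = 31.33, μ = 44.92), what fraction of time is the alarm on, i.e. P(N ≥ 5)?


ρ = 31.33/44.92 = 0.6975
P(N ≥ n) = ρ^n = 0.6975^5 = 0.165045

Final: 0.165045


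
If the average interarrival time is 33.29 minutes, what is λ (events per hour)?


λ = 1/(interarrival time) in consistent units.
1 hour = 60 min, so λ = 60/33.29 = 1.8023 per hour

Final: 1.8023 /hr


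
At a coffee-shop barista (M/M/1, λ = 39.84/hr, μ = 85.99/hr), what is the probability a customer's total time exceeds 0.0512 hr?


W ~ Exponential(μ−λ) for M/M/1.
μ − λ = 85.99 − 39.84 = 46.1500
P(W > t) = e^{−(μ−λ)t} = e^{−2.3629} = 0.094149

Final: 0.094149


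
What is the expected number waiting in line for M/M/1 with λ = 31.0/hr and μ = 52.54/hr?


ρ = 31.0/52.54 = 0.5900
Lq = ρ²/(1−ρ) = 0.3481/0.4100 = 0.8492

Final: 0.8492


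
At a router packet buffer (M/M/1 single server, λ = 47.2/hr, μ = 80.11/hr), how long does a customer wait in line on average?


ρ = 47.2/80.11 = 0.5892
Wq = ρ/(μ−λ) = 0.5892/(80.11 − 47.2) = 0.5892/32.91 = 0.01790 hr

Final: 0.01790 hr


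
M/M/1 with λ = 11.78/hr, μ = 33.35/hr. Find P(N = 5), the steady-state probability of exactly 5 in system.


ρ = 11.78/33.35 = 0.3532
P_n = (1−ρ)·ρ^n = (1 − 0.3532)·0.3532^5 = 0.6468·0.005499 = 0.003556

Final: 0.003556


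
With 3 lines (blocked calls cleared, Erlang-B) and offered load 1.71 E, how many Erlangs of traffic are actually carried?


B(3,1.71) = 0.166493 (Erlang-B)
Carried load = a(1 − B) = 1.71·(1 − 0.166493) = 1.71·0.833507 = 1.4253 E

Final: 1.4253 Erlangs


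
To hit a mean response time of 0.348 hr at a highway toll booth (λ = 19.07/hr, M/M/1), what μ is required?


W = 1/(μ−λ) ⇒ μ − λ = 1/W = 1/0.348 = 2.8736
μ = λ + 1/W = 19.07 + 2.8736 = 21.9436 per hr

Final: 21.9436 /hr


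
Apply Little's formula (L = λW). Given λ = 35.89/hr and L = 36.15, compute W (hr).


W = L/λ = 36.15/35.89 = 1.0072 hr

Final: 1.0072 hr


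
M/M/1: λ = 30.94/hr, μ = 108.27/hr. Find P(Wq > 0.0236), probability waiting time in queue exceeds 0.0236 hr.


ρ = 30.94/108.27 = 0.2858
P(Wq > t) = ρ·e^{−(μ−λ)t} = 0.2858·e^{−1.8250}
= 0.2858·0.161220 = 0.046071

Final: 0.046071


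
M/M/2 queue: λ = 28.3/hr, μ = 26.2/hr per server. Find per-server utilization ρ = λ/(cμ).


ρ = λ/(cμ) = 28.3/(2·26.2) = 28.3/52.40 = 0.5401

Final: 0.5401


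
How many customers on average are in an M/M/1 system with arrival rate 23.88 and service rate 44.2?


ρ = λ/μ = 23.88/44.2 = 0.5403
L = ρ/(1−ρ) = 0.5403/(1 − 0.5403) = 0.5403/0.4597 = 1.1752

Final: 1.1752


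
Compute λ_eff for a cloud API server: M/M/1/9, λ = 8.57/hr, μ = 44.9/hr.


ρ = 0.1909; P_K = (1−ρ)ρ^9/(1−ρ^10) = 0.0000002720
λ_eff = λ(1 − P_K) = 8.57·(1 − 0.0000002720) = 8.57·1.000000 = 8.5700 /hr

Final: 8.5700 /hr


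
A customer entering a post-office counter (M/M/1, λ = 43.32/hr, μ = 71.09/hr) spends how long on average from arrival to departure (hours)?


W = 1/(μ−λ) = 1/(71.09 − 43.32) = 1/27.77 = 0.03601 hr

Final: 0.03601 hr


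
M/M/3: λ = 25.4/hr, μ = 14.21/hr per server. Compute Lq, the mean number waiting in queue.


a = λ/μ = 1.7875; ρ = a/3 = 0.5958
P₀ = 0.148367
Lq = P₀·a^c·ρ / (c!·(1−ρ)²) = 0.148367·5.71109·0.5958/(6·0.16336)
= 0.51509

Final: 0.51509


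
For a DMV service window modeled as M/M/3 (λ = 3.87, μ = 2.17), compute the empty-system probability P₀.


a = λ/μ = 3.87/2.17 = 1.7834; ρ = a/c = 0.5945
Σ_{k=0}^{2} a^k/k! (terms k=0..2) = 1.00000 + 1.78341 + 1.59028 = 4.37369
Tail: a^3/(3!(1−ρ)) = 5.67223/(6·0.4055) = 2.33120
P₀ = 1/(4.37369 + 2.33120) = 1/6.70489 = 0.149145

Final: 0.149145


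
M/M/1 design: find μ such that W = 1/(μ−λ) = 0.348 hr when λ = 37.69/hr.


W = 1/(μ−λ) ⇒ μ − λ = 1/W = 1/0.348 = 2.8736
μ = λ + 1/W = 37.69 + 2.8736 = 40.5636 per hr

Final: 40.5636 /hr


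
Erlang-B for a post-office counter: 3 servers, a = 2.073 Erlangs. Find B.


B(c,a) = (a^c/c!) / Σ_{k=0}^{c} a^k/k!
a^3/3! = 1.484727
Σ terms (k=0..3): 1.00000 + 2.07300 + 2.14866 + 1.48473 = 6.706392
B = 1.484727/6.706392 = 0.221390

Final: 0.221390


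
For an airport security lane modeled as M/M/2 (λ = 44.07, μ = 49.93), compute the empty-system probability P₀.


a = λ/μ = 44.07/49.93 = 0.8826; ρ = a/c = 0.4413
Σ_{k=0}^{1} a^k/k! (terms k=0..1) = 1.00000 + 0.88264 = 1.88264
Tail: a^2/(2!(1−ρ)) = 0.77905/(2·0.5587) = 0.69722
P₀ = 1/(1.88264 + 0.69722) = 1/2.57985 = 0.387619

Final: 0.387619
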